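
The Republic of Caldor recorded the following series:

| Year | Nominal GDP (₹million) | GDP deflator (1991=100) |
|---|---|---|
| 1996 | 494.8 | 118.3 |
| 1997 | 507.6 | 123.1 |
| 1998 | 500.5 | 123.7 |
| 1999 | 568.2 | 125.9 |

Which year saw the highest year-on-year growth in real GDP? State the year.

1999

1997: real = 507.6/1.231 = 412.35; growth vs 1996 (418.26) = -1.41%.
1998: real = 500.5/1.237 = 404.61; growth vs 1997 (412.35) = -1.88%.
1999: real = 568.2/1.259 = 451.31; growth vs 1998 (404.61) = 11.54%.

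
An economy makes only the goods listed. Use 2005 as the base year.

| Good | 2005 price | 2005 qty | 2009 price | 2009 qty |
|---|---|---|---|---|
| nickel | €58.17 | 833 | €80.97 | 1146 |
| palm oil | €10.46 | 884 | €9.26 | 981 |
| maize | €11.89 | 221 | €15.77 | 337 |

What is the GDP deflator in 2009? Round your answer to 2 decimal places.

132.45

Nominal GDP 2009 = 80.97·1146 + 9.26·981 + 15.77·337 = 107190.17.
Real GDP 2009 (at 2005 prices) = 58.17·1146 + 10.46·981 + 11.89·337 = 80931.01.
Deflator = Nominal/Real × 100 = 107190.17/80931.01 × 100 = 132.446.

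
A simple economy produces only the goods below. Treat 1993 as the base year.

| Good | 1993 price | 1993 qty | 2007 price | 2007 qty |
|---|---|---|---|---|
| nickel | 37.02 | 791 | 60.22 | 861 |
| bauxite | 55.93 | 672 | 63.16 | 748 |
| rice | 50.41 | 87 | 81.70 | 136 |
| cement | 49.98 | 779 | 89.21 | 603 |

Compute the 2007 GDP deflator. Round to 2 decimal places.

148.14

Nominal GDP 2007 = 60.22·861 + 63.16·748 + 81.70·136 + 89.21·603 = 163997.93.
Real GDP 2007 (at 1993 prices) = 37.02·861 + 55.93·748 + 50.41·136 + 49.98·603 = 110703.56.
Deflator = Nominal/Real × 100 = 163997.93/110703.56 × 100 = 148.142.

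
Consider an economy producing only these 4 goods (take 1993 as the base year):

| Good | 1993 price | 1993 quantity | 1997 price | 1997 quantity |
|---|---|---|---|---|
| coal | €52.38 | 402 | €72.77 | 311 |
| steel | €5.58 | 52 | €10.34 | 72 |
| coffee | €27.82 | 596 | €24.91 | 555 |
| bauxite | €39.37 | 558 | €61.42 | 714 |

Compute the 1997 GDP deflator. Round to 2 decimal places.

134.55

Nominal GDP 1997 = 72.77·311 + 10.34·72 + 24.91·555 + 61.42·714 = 81054.88.
Real GDP 1997 (at 1993 prices) = 52.38·311 + 5.58·72 + 27.82·555 + 39.37·714 = 60242.22.
Deflator = Nominal/Real × 100 = 81054.88/60242.22 × 100 = 134.548.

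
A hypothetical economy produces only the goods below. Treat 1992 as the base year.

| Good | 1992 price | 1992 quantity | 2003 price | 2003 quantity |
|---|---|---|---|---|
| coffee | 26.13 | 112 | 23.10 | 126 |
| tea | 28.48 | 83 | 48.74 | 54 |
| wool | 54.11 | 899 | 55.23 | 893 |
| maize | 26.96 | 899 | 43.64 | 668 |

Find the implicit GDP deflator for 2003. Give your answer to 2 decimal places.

118.06

Nominal GDP 2003 = 23.10·126 + 48.74·54 + 55.23·893 + 43.64·668 = 84014.47.
Real GDP 2003 (at 1992 prices) = 26.13·126 + 28.48·54 + 54.11·893 + 26.96·668 = 71159.81.
Deflator = Nominal/Real × 100 = 84014.47/71159.81 × 100 = 118.064.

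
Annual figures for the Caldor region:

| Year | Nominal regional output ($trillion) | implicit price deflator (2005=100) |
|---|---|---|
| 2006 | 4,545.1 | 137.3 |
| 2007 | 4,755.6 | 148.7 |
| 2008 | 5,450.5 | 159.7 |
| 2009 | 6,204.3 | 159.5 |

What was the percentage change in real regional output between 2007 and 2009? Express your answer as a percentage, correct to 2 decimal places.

21.63%

Real regional output 2007 = 4755.6/1.487 = 3198.12.
Real regional output 2009 = 6204.3/1.595 = 3889.84.
Change = 3889.84/3198.12 − 1 = 0.2163.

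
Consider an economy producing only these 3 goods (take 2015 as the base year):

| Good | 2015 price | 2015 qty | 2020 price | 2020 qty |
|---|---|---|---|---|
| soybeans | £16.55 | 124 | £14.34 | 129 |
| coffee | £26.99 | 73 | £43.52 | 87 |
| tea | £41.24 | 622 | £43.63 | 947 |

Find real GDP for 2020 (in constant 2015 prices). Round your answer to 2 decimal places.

£43537.36

Real GDP 2020 = Σ (p_2015 × q_2020) = 16.55·129 + 26.99·87 + 41.24·947 = 43537.36.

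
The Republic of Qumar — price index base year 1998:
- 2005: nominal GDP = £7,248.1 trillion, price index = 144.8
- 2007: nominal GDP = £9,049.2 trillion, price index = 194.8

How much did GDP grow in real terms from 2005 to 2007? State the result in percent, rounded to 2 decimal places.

Real GDP 2005 = 7248.1 / 1.448 = 5005.59.
Real GDP 2007 = 9049.2 / 1.948 = 4645.38.
Real growth = 4645.38 / 5005.59 − 1 = -0.0720.

-7.20%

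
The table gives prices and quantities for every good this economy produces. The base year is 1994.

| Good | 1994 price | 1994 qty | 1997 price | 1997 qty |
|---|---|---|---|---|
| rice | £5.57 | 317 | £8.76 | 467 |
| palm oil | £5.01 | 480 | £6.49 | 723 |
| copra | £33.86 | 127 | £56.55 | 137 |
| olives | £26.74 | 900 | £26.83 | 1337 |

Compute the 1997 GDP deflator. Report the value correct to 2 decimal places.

112.42

Nominal GDP 1997 = 8.76·467 + 6.49·723 + 56.55·137 + 26.83·1337 = 52402.25.
Real GDP 1997 (at 1994 prices) = 5.57·467 + 5.01·723 + 33.86·137 + 26.74·1337 = 46613.62.
Deflator = Nominal/Real × 100 = 52402.25/46613.62 × 100 = 112.418.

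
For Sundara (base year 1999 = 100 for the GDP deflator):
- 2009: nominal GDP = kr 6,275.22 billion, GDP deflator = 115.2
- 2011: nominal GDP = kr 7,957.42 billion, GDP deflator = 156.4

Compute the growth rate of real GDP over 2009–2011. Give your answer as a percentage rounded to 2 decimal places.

Deflate each year: 2009 → 6275.22/1.152 = 5447.24; 2011 → 7957.42/1.564 = 5087.86.
So real GDP changed by 5087.86/5447.24 − 1 = -0.0660, i.e. -6.60%.

-6.60%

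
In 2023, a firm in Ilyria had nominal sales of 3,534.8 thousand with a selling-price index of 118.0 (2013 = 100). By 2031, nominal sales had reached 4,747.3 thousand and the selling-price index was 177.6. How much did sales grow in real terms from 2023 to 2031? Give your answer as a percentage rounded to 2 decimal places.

Real sales 2023 = 3534.8 / 1.180 = 2995.59.
Real sales 2031 = 4747.3 / 1.776 = 2673.03.
Real growth = 2673.03 / 2995.59 − 1 = -0.1077.

-10.77%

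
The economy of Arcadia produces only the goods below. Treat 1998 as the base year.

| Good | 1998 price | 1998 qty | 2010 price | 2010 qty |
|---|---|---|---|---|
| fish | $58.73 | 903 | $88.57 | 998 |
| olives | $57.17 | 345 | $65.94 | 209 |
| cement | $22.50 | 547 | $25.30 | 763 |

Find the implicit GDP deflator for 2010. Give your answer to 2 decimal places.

138.47

Nominal GDP 2010 = 88.57·998 + 65.94·209 + 25.30·763 = 121478.22.
Real GDP 2010 (at 1998 prices) = 58.73·998 + 57.17·209 + 22.50·763 = 87728.57.
Deflator = Nominal/Real × 100 = 121478.22/87728.57 × 100 = 138.471.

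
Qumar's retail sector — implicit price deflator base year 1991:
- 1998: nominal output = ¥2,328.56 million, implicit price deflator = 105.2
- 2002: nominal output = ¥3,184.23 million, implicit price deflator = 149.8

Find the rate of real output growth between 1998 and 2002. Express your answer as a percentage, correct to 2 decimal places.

-3.97%

Deflate each year: 1998 → 2328.56/1.052 = 2213.46; 2002 → 3184.23/1.498 = 2125.65.
So real output changed by 2125.65/2213.46 − 1 = -0.0397, i.e. -3.97%.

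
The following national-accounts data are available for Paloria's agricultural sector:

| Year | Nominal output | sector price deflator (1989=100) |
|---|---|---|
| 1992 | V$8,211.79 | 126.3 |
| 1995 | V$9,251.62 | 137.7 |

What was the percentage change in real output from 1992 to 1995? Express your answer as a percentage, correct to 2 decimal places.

3.34%

Real output 1992 = 8211.79 / 1.263 = 6501.81.
Real output 1995 = 9251.62 / 1.377 = 6718.68.
Real growth = 6718.68 / 6501.81 − 1 = 0.0334.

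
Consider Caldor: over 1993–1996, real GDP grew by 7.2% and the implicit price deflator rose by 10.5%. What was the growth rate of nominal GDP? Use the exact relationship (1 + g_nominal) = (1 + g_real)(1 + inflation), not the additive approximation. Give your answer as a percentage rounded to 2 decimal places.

18.46%

(1 + g_nom) = (1 + g_real)(1 + π) = 1.0720 × 1.1050 = 1.18456.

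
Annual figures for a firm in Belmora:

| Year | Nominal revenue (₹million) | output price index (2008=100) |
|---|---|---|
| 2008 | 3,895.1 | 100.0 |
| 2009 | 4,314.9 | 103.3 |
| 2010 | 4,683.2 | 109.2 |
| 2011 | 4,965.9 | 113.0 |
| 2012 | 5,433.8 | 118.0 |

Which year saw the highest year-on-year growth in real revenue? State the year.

2009

2009: real = 4314.9/1.033 = 4177.06; growth vs 2008 (3895.10) = 7.24%.
2010: real = 4683.2/1.092 = 4288.64; growth vs 2009 (4177.06) = 2.67%.
2011: real = 4965.9/1.130 = 4394.60; growth vs 2010 (4288.64) = 2.47%.
2012: real = 5433.8/1.180 = 4604.92; growth vs 2011 (4394.60) = 4.79%.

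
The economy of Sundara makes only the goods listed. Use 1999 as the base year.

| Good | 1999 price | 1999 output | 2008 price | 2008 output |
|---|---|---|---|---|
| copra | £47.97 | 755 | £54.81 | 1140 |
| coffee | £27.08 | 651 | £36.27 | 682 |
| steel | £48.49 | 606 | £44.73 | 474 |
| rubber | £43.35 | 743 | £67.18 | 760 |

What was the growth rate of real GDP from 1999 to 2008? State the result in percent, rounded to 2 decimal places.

Real GDP 1999 = Nominal GDP 1999 = 47.97·755 + 27.08·651 + 48.49·606 + 43.35·743 = 115440.42.
Real GDP 2008 (at 1999 prices) = 47.97·1140 + 27.08·682 + 48.49·474 + 43.35·760 = 129084.62.
Real growth = 129084.62/115440.42 − 1 = 0.1182.

11.82%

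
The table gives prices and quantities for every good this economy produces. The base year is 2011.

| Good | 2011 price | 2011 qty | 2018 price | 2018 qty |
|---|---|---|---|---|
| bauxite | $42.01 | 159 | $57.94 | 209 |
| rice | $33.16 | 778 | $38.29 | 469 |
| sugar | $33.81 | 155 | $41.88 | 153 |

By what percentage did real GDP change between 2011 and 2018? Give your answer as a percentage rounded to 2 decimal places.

Real GDP 2011 = Nominal GDP 2011 = 42.01·159 + 33.16·778 + 33.81·155 = 37718.62.
Real GDP 2018 (at 2011 prices) = 42.01·209 + 33.16·469 + 33.81·153 = 29505.06.
Real growth = 29505.06/37718.62 − 1 = -0.2178.

-21.78%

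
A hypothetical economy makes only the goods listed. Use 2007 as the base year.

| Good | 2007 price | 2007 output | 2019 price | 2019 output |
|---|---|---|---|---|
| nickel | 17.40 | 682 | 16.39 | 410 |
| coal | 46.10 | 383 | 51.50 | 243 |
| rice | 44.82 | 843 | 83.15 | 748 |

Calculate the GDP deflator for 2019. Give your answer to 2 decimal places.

157.02

Nominal GDP 2019 = 16.39·410 + 51.50·243 + 83.15·748 = 81430.60.
Real GDP 2019 (at 2007 prices) = 17.40·410 + 46.10·243 + 44.82·748 = 51861.66.
Deflator = Nominal/Real × 100 = 81430.60/51861.66 × 100 = 157.015.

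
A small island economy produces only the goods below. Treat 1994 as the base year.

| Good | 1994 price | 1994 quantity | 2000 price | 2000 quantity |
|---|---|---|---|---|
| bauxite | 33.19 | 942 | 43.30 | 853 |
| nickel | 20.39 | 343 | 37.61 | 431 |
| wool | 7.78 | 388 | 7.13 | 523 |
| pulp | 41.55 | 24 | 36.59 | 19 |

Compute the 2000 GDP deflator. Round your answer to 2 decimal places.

137.21

Nominal GDP 2000 = 43.30·853 + 37.61·431 + 7.13·523 + 36.59·19 = 57569.01.
Real GDP 2000 (at 1994 prices) = 33.19·853 + 20.39·431 + 7.78·523 + 41.55·19 = 41957.55.
Deflator = Nominal/Real × 100 = 57569.01/41957.55 × 100 = 137.208.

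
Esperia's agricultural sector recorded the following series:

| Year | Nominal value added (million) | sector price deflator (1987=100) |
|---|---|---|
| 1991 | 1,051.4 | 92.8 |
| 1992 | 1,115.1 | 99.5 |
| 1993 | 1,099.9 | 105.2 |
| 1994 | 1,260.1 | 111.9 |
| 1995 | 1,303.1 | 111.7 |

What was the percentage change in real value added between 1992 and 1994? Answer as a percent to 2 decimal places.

0.48%

Real value added 1992 = 1115.1/0.995 = 1120.70.
Real value added 1994 = 1260.1/1.119 = 1126.09.
Change = 1126.09/1120.70 − 1 = 0.0048.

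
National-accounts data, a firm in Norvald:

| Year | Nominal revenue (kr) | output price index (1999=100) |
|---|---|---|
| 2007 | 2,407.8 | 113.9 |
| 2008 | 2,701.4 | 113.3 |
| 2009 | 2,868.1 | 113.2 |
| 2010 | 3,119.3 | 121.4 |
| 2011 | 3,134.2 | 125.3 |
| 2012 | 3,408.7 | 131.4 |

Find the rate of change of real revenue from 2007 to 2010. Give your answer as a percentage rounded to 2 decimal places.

Real revenue 2007 = 2407.8/1.139 = 2113.96.
Real revenue 2010 = 3119.3/1.214 = 2569.44.
Change = 2569.44/2113.96 − 1 = 0.2155.

21.55%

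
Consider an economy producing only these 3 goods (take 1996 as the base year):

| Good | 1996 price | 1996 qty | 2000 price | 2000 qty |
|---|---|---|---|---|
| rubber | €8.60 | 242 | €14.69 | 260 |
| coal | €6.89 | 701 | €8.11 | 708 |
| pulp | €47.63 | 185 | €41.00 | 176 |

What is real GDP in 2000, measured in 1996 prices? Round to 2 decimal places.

€15497.00

Real GDP 2000 = Σ (p_1996 × q_2000) = 8.60·260 + 6.89·708 + 47.63·176 = 15497.00.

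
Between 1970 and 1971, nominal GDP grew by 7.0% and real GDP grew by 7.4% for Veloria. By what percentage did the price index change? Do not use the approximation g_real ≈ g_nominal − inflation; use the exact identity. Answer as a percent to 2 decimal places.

-0.37%

(1 + g_nom) = (1 + g_real)(1 + π), so π = 1.0700 / 1.0740 − 1 = -0.00372.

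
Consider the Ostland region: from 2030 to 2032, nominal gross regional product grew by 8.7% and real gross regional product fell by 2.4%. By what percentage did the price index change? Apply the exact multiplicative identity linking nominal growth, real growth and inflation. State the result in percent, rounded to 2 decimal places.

(1 + g_nom) = (1 + g_real)(1 + π), so π = 1.0870 / 0.9760 − 1 = 0.11373.

11.37%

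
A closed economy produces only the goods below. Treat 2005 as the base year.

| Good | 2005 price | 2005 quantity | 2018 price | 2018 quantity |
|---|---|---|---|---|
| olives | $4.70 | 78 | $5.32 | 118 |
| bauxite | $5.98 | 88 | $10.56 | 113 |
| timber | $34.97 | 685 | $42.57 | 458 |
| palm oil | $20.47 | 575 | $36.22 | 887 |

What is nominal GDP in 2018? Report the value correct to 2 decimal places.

Nominal GDP 2018 = Σ (p_2018 × q_2018) = 5.32·118 + 10.56·113 + 42.57·458 + 36.22·887 = 53445.24.

$53445.24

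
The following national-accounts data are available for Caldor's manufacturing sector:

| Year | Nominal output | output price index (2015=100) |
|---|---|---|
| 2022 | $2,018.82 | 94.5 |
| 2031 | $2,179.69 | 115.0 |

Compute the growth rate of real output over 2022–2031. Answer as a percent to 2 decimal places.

-11.28%

Real output 2022 = 2018.82 / 0.945 = 2136.32.
Real output 2031 = 2179.69 / 1.150 = 1895.38.
Real growth = 1895.38 / 2136.32 − 1 = -0.1128.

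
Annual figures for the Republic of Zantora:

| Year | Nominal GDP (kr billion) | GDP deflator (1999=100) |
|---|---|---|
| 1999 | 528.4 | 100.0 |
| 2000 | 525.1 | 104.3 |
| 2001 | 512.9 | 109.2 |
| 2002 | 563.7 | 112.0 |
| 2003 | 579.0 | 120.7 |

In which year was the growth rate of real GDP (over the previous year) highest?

2002

2000: real = 525.1/1.043 = 503.45; growth vs 1999 (528.40) = -4.72%.
2001: real = 512.9/1.092 = 469.69; growth vs 2000 (503.45) = -6.71%.
2002: real = 563.7/1.120 = 503.30; growth vs 2001 (469.69) = 7.16%.
2003: real = 579.0/1.207 = 479.70; growth vs 2002 (503.30) = -4.69%.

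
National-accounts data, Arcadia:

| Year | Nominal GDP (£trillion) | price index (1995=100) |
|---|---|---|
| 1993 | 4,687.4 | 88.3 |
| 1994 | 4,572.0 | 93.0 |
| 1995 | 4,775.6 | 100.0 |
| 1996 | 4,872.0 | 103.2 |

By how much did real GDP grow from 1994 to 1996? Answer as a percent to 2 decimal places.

-3.97%

Real GDP 1994 = 4572.0/0.930 = 4916.13.
Real GDP 1996 = 4872.0/1.032 = 4720.93.
Change = 4720.93/4916.13 − 1 = -0.0397.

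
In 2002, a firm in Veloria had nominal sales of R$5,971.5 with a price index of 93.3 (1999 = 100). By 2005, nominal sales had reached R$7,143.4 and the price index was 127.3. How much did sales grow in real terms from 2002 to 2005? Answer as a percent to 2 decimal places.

Real sales 2002 = 5971.5 / 0.933 = 6400.32.
Real sales 2005 = 7143.4 / 1.273 = 5611.47.
Real growth = 5611.47 / 6400.32 − 1 = -0.1233.

-12.33%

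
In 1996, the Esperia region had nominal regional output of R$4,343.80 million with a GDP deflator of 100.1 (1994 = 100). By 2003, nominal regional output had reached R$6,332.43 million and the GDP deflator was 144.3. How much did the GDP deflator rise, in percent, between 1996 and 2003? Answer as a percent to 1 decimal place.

44.2%

Price-level change = 144.3 / 100.1 − 1 = 0.4416.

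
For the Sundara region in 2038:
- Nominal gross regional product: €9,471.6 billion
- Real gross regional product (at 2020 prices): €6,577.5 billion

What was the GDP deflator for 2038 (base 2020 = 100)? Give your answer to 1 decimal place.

GDP deflator = (Nominal / Real) × 100 = 9471.6 / 6577.5 × 100 = 144.00.

144.0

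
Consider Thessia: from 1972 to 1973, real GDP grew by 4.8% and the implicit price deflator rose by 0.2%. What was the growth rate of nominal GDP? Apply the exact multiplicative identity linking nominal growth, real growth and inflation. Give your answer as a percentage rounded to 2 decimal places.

(1 + g_nom) = (1 + g_real)(1 + π) = 1.0480 × 1.0020 = 1.05010.

5.01%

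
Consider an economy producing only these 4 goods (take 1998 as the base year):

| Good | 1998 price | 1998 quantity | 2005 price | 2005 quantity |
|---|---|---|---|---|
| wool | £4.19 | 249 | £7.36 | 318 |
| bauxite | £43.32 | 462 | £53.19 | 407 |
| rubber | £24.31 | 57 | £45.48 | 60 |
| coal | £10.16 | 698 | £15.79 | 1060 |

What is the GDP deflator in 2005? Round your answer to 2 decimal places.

Nominal GDP 2005 = 7.36·318 + 53.19·407 + 45.48·60 + 15.79·1060 = 43455.01.
Real GDP 2005 (at 1998 prices) = 4.19·318 + 43.32·407 + 24.31·60 + 10.16·1060 = 31191.86.
Deflator = Nominal/Real × 100 = 43455.01/31191.86 × 100 = 139.315.

139.32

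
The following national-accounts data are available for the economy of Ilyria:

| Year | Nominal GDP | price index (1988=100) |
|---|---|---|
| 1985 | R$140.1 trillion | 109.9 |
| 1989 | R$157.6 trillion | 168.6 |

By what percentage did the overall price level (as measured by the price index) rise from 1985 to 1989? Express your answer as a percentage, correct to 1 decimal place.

Price-level change = 168.6 / 109.9 − 1 = 0.5341.

53.4%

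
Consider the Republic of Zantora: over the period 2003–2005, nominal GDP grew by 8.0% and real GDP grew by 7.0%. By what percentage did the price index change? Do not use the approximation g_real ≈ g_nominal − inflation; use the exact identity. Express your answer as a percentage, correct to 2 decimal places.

0.93%

(1 + g_nom) = (1 + g_real)(1 + π), so π = 1.0800 / 1.0700 − 1 = 0.00935.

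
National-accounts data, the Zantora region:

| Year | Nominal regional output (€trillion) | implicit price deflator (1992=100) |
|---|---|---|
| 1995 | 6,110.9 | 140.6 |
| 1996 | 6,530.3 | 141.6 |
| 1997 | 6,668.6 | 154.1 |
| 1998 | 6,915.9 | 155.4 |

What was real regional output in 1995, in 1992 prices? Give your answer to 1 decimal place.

Real regional output 1995 = 6110.9 / 1.406 = 4346.30.

€4,346.3 trillion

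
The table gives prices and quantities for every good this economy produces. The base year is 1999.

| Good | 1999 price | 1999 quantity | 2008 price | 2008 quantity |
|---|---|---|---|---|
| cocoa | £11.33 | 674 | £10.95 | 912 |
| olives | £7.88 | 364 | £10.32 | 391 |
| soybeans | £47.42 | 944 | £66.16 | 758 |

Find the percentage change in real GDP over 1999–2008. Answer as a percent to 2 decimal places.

Real GDP 1999 = Nominal GDP 1999 = 11.33·674 + 7.88·364 + 47.42·944 = 55269.22.
Real GDP 2008 (at 1999 prices) = 11.33·912 + 7.88·391 + 47.42·758 = 49358.40.
Real growth = 49358.40/55269.22 − 1 = -0.1069.

-10.69%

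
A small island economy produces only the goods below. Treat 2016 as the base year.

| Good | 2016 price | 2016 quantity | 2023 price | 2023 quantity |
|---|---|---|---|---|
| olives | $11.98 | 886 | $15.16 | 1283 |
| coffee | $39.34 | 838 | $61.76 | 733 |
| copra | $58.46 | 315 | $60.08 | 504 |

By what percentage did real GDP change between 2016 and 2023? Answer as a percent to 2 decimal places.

18.83%

Real GDP 2016 = Nominal GDP 2016 = 11.98·886 + 39.34·838 + 58.46·315 = 61996.10.
Real GDP 2023 (at 2016 prices) = 11.98·1283 + 39.34·733 + 58.46·504 = 73670.40.
Real growth = 73670.40/61996.10 − 1 = 0.1883.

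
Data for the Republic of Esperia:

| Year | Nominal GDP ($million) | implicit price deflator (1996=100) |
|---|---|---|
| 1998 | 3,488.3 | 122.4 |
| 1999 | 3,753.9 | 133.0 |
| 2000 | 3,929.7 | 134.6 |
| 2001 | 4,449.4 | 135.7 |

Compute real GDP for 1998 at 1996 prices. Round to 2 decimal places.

$2,849.92 million

Real GDP 1998 = 3488.3 / 1.224 = 2849.92.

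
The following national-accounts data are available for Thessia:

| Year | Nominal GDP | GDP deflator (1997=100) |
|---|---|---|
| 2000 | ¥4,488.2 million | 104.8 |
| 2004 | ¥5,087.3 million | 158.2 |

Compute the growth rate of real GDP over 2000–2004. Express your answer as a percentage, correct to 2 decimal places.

-24.91%

Deflate each year: 2000 → 4488.2/1.048 = 4282.63; 2004 → 5087.3/1.582 = 3215.74.
So real GDP changed by 3215.74/4282.63 − 1 = -0.2491, i.e. -24.91%.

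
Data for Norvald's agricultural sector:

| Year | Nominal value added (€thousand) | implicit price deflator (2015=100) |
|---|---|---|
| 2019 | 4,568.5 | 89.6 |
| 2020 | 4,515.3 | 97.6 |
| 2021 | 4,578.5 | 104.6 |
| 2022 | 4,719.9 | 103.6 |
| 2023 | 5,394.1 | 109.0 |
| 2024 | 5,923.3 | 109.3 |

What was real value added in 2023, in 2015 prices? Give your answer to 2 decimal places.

Real value added 2023 = 5394.1 / 1.090 = 4948.72.

€4,948.72 thousand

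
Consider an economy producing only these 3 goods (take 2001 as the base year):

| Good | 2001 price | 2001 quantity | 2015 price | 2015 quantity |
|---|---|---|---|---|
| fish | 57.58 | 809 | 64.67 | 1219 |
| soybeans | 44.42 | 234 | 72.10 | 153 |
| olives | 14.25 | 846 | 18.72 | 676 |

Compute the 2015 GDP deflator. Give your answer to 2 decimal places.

Nominal GDP 2015 = 64.67·1219 + 72.10·153 + 18.72·676 = 102518.75.
Real GDP 2015 (at 2001 prices) = 57.58·1219 + 44.42·153 + 14.25·676 = 86619.28.
Deflator = Nominal/Real × 100 = 102518.75/86619.28 × 100 = 118.356.

118.36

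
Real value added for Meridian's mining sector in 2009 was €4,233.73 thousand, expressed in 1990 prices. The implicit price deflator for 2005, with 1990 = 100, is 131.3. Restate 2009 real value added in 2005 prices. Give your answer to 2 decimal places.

€5,558.89 thousand

Real value added in 2005 prices = Real value added in 1990 prices × (P_2005/P_1990) = 4233.73 × 1.313 = 5558.89.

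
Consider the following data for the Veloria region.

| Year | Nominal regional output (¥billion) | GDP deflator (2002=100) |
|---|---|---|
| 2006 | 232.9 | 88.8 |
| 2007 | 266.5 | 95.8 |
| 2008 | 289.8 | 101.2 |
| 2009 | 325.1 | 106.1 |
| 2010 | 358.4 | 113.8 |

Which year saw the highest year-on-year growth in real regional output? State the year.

2009

2007: real = 266.5/0.958 = 278.18; growth vs 2006 (262.27) = 6.07%.
2008: real = 289.8/1.012 = 286.36; growth vs 2007 (278.18) = 2.94%.
2009: real = 325.1/1.061 = 306.41; growth vs 2008 (286.36) = 7.00%.
2010: real = 358.4/1.138 = 314.94; growth vs 2009 (306.41) = 2.78%.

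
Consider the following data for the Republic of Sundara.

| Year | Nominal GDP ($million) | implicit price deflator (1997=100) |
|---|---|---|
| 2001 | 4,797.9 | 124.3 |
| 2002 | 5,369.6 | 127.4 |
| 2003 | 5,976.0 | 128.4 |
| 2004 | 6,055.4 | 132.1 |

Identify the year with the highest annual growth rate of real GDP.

2002: real = 5369.6/1.274 = 4214.76; growth vs 2001 (3859.94) = 9.19%.
2003: real = 5976.0/1.284 = 4654.21; growth vs 2002 (4214.76) = 10.43%.
2004: real = 6055.4/1.321 = 4583.95; growth vs 2003 (4654.21) = -1.51%.

2003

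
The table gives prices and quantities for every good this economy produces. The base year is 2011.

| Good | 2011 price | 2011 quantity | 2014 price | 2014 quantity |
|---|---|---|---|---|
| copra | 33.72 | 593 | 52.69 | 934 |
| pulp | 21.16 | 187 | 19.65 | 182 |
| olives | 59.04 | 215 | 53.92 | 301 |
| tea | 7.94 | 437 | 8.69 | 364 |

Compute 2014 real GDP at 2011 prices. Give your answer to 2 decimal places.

56006.80

Real GDP 2014 = Σ (p_2011 × q_2014) = 33.72·934 + 21.16·182 + 59.04·301 + 7.94·364 = 56006.80.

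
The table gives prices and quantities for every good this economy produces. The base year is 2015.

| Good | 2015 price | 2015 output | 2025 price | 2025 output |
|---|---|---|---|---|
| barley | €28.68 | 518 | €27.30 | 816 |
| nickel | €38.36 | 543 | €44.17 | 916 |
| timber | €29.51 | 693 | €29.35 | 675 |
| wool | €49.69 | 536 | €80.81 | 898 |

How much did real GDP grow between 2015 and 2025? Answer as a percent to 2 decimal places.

Real GDP 2015 = Nominal GDP 2015 = 28.68·518 + 38.36·543 + 29.51·693 + 49.69·536 = 82769.99.
Real GDP 2025 (at 2015 prices) = 28.68·816 + 38.36·916 + 29.51·675 + 49.69·898 = 123081.51.
Real growth = 123081.51/82769.99 − 1 = 0.4870.

48.70%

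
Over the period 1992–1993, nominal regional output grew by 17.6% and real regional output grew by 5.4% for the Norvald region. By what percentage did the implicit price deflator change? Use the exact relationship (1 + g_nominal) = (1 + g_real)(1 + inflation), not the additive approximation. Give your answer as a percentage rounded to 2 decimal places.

11.57%

(1 + g_nom) = (1 + g_real)(1 + π), so π = 1.1760 / 1.0540 − 1 = 0.11575.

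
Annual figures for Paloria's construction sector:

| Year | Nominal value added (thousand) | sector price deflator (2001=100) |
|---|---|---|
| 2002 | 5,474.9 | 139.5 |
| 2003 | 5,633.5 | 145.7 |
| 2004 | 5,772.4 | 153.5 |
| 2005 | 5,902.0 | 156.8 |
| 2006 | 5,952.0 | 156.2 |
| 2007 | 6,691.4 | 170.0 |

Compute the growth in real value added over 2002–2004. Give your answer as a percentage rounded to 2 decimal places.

Real value added 2002 = 5474.9/1.395 = 3924.66.
Real value added 2004 = 5772.4/1.535 = 3760.52.
Change = 3760.52/3924.66 − 1 = -0.0418.

-4.18%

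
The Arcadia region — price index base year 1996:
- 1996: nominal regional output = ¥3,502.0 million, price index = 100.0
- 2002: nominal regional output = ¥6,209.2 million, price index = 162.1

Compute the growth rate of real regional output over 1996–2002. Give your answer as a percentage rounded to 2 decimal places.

Deflate each year: 1996 → 3502.0/1.000 = 3502.00; 2002 → 6209.2/1.621 = 3830.48.
So real regional output changed by 3830.48/3502.00 − 1 = 0.0938, i.e. 9.38%.

9.38%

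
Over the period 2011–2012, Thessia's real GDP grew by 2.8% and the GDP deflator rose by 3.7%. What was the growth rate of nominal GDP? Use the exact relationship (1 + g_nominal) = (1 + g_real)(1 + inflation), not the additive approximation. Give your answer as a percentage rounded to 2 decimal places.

6.60%

(1 + g_nom) = (1 + g_real)(1 + π) = 1.0280 × 1.0370 = 1.06604.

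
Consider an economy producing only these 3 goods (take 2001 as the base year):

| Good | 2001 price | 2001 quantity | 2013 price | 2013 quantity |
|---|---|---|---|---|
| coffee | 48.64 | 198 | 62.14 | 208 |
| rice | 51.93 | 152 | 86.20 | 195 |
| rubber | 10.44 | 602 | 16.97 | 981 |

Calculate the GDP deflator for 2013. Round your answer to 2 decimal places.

Nominal GDP 2013 = 62.14·208 + 86.20·195 + 16.97·981 = 46381.69.
Real GDP 2013 (at 2001 prices) = 48.64·208 + 51.93·195 + 10.44·981 = 30485.11.
Deflator = Nominal/Real × 100 = 46381.69/30485.11 × 100 = 152.145.

152.15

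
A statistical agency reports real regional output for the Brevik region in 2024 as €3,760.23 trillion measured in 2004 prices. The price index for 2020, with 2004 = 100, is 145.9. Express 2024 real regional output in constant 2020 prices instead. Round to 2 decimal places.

Real regional output in 2020 prices = Real regional output in 2004 prices × (P_2020/P_2004) = 3760.23 × 1.459 = 5486.18.

€5,486.18 trillion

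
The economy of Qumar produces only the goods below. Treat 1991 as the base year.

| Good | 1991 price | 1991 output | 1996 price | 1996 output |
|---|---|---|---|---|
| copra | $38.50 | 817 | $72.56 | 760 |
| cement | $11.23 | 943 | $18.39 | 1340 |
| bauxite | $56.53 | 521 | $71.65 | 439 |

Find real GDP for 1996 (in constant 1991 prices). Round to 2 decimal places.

$69124.87

Real GDP 1996 = Σ (p_1991 × q_1996) = 38.50·760 + 11.23·1340 + 56.53·439 = 69124.87.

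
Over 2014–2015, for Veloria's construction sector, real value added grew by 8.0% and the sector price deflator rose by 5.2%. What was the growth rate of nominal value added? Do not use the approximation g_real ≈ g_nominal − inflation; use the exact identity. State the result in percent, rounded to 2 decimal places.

13.62%

(1 + g_nom) = (1 + g_real)(1 + π) = 1.0800 × 1.0520 = 1.13616.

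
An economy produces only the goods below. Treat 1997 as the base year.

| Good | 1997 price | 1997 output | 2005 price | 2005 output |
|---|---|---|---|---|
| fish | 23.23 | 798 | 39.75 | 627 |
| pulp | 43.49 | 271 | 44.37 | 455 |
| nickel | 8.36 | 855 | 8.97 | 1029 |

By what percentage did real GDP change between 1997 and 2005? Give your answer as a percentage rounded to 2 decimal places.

Real GDP 1997 = Nominal GDP 1997 = 23.23·798 + 43.49·271 + 8.36·855 = 37471.13.
Real GDP 2005 (at 1997 prices) = 23.23·627 + 43.49·455 + 8.36·1029 = 42955.60.
Real growth = 42955.60/37471.13 − 1 = 0.1464.

14.64%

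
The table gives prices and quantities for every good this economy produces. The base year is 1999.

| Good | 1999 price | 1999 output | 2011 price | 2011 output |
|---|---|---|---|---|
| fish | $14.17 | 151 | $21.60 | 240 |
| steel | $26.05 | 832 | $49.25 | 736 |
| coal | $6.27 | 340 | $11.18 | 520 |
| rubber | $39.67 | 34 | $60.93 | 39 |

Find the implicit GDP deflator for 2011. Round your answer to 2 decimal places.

Nominal GDP 2011 = 21.60·240 + 49.25·736 + 11.18·520 + 60.93·39 = 49621.87.
Real GDP 2011 (at 1999 prices) = 14.17·240 + 26.05·736 + 6.27·520 + 39.67·39 = 27381.13.
Deflator = Nominal/Real × 100 = 49621.87/27381.13 × 100 = 181.227.

181.23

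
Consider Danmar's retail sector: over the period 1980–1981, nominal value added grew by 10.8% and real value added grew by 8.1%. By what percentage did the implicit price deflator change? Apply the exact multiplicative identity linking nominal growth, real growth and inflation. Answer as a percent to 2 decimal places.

(1 + g_nom) = (1 + g_real)(1 + π), so π = 1.1080 / 1.0810 − 1 = 0.02498.

2.50%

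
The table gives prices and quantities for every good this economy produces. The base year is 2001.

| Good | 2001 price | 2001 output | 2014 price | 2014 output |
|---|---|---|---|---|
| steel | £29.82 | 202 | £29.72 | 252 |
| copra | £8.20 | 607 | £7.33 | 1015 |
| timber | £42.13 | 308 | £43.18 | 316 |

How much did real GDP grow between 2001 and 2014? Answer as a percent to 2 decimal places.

Real GDP 2001 = Nominal GDP 2001 = 29.82·202 + 8.20·607 + 42.13·308 = 23977.08.
Real GDP 2014 (at 2001 prices) = 29.82·252 + 8.20·1015 + 42.13·316 = 29150.72.
Real growth = 29150.72/23977.08 − 1 = 0.2158.

21.58%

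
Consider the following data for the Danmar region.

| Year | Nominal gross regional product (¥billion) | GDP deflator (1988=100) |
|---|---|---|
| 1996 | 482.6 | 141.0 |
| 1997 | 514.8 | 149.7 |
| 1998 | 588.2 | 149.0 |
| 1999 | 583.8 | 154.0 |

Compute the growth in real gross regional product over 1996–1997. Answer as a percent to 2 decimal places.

0.47%

Real gross regional product 1996 = 482.6/1.410 = 342.27.
Real gross regional product 1997 = 514.8/1.497 = 343.89.
Change = 343.89/342.27 − 1 = 0.0047.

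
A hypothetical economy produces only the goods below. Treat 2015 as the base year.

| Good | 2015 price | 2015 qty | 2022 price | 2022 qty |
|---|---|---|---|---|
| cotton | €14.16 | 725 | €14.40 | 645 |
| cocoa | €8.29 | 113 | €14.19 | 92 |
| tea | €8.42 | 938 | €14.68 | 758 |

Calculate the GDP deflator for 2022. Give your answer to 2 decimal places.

Nominal GDP 2022 = 14.40·645 + 14.19·92 + 14.68·758 = 21720.92.
Real GDP 2022 (at 2015 prices) = 14.16·645 + 8.29·92 + 8.42·758 = 16278.24.
Deflator = Nominal/Real × 100 = 21720.92/16278.24 × 100 = 133.435.

133.44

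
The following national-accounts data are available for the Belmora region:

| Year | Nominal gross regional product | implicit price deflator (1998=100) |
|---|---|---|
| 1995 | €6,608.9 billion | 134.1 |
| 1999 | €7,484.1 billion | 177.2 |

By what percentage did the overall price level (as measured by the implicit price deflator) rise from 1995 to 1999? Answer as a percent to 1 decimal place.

32.1%

Price-level change = 177.2 / 134.1 − 1 = 0.3214.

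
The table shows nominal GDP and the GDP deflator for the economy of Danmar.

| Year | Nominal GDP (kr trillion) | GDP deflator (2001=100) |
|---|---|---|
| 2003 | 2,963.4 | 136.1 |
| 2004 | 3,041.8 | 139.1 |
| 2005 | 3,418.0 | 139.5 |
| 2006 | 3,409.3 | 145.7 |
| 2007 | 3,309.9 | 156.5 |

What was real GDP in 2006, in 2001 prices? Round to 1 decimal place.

Real GDP 2006 = 3409.3 / 1.457 = 2339.95.

kr 2,339.9 trillion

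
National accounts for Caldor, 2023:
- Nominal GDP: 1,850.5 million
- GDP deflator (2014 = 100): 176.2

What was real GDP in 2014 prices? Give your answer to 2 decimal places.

Real GDP = Nominal / (GDP deflator/100) = 1850.5 / 1.762 = 1050.23.

1,050.23 million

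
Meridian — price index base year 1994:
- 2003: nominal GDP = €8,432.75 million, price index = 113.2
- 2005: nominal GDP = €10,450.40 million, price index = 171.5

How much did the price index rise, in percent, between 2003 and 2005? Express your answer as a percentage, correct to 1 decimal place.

Price-level change = 171.5 / 113.2 − 1 = 0.5150.

51.5%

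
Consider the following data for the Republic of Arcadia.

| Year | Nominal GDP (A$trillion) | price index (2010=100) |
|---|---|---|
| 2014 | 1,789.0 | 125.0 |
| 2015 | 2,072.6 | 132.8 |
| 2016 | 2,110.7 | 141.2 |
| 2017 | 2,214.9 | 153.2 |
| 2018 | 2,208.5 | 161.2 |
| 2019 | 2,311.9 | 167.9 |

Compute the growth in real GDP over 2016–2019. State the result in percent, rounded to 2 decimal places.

Real GDP 2016 = 2110.7/1.412 = 1494.83.
Real GDP 2019 = 2311.9/1.679 = 1376.95.
Change = 1376.95/1494.83 − 1 = -0.0789.

-7.89%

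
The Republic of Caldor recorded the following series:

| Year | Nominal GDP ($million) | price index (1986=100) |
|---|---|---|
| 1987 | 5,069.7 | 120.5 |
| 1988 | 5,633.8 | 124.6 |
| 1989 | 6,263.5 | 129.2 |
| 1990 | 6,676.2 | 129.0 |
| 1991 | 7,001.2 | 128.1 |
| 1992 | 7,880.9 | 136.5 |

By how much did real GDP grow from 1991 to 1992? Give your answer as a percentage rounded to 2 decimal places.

Real GDP 1991 = 7001.2/1.281 = 5465.42.
Real GDP 1992 = 7880.9/1.365 = 5773.55.
Change = 5773.55/5465.42 − 1 = 0.0564.

5.64%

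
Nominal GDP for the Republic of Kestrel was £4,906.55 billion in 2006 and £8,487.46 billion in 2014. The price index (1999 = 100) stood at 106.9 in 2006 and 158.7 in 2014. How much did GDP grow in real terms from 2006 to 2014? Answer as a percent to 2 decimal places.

16.52%

Deflate each year: 2006 → 4906.55/1.069 = 4589.85; 2014 → 8487.46/1.587 = 5348.12.
So real GDP changed by 5348.12/4589.85 − 1 = 0.1652, i.e. 16.52%.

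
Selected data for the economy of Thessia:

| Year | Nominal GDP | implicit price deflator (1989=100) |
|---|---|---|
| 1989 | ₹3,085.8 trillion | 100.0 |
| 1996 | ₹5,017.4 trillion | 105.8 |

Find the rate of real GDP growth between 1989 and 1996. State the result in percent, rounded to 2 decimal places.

53.68%

Deflate each year: 1989 → 3085.8/1.000 = 3085.80; 1996 → 5017.4/1.058 = 4742.34.
So real GDP changed by 4742.34/3085.80 − 1 = 0.5368, i.e. 53.68%.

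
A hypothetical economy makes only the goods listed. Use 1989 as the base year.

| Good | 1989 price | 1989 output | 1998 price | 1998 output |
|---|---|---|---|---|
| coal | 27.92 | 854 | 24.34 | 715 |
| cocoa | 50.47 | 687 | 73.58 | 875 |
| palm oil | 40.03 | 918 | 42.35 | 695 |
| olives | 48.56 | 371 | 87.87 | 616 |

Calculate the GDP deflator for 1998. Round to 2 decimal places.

135.69

Nominal GDP 1998 = 24.34·715 + 73.58·875 + 42.35·695 + 87.87·616 = 165346.77.
Real GDP 1998 (at 1989 prices) = 27.92·715 + 50.47·875 + 40.03·695 + 48.56·616 = 121857.86.
Deflator = Nominal/Real × 100 = 165346.77/121857.86 × 100 = 135.688.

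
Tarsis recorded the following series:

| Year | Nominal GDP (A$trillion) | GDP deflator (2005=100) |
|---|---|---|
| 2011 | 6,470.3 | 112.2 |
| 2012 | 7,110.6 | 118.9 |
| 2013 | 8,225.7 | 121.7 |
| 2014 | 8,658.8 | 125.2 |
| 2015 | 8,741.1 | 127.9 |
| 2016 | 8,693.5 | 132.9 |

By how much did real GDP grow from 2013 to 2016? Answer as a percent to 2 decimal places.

Real GDP 2013 = 8225.7/1.217 = 6759.00.
Real GDP 2016 = 8693.5/1.329 = 6541.38.
Change = 6541.38/6759.00 − 1 = -0.0322.

-3.22%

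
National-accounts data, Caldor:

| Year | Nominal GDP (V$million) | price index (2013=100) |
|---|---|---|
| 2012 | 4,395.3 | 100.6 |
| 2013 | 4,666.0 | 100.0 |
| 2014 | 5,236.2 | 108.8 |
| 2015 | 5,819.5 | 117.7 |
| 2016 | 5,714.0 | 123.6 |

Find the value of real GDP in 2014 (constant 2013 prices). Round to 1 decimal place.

Real GDP 2014 = 5236.2 / 1.088 = 4812.68.

V$4,812.7 million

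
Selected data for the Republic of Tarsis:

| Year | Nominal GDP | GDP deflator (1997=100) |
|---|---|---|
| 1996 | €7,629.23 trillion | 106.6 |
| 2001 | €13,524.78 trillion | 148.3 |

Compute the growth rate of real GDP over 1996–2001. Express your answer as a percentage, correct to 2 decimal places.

Deflate each year: 1996 → 7629.23/1.066 = 7156.88; 2001 → 13524.78/1.483 = 9119.88.
So real GDP changed by 9119.88/7156.88 − 1 = 0.2743, i.e. 27.43%.

27.43%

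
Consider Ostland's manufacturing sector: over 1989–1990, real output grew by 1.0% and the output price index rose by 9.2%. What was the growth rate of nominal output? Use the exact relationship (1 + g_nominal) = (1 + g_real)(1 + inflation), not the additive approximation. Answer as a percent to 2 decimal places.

10.29%

(1 + g_nom) = (1 + g_real)(1 + π) = 1.0100 × 1.0920 = 1.10292.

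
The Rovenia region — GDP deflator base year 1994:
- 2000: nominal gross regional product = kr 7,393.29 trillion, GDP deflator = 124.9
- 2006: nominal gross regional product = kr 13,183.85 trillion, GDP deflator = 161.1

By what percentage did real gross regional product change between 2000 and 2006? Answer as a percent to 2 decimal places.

38.25%

Real gross regional product 2000 = 7393.29 / 1.249 = 5919.37.
Real gross regional product 2006 = 13183.85 / 1.611 = 8183.64.
Real growth = 8183.64 / 5919.37 − 1 = 0.3825.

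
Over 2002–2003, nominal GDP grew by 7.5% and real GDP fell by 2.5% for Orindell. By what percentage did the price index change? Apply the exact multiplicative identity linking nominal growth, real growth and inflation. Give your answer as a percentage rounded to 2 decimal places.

(1 + g_nom) = (1 + g_real)(1 + π), so π = 1.0750 / 0.9750 − 1 = 0.10256.

10.26%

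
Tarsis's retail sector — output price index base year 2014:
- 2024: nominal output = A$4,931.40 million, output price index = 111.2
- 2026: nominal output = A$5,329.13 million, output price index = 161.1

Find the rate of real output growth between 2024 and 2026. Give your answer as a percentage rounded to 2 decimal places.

-25.41%

Real output 2024 = 4931.40 / 1.112 = 4434.71.
Real output 2026 = 5329.13 / 1.611 = 3307.96.
Real growth = 3307.96 / 4434.71 − 1 = -0.2541.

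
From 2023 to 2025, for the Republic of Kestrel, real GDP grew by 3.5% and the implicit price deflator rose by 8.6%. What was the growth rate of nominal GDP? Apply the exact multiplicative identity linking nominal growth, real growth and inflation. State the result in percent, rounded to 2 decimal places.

12.40%

(1 + g_nom) = (1 + g_real)(1 + π) = 1.0350 × 1.0860 = 1.12401.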